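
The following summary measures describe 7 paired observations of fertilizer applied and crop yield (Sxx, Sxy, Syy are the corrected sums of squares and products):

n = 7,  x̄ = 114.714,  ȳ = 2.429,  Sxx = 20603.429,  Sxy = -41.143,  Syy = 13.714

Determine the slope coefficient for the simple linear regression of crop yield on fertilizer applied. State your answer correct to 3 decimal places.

b = Sxy/Sxx = -41.143/20603.429 = -0.001997

-0.002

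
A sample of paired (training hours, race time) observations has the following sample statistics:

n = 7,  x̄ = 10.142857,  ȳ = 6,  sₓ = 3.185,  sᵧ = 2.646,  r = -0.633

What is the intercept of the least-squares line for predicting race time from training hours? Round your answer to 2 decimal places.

b = r · sᵧ/sₓ = -0.633 · 2.646/3.185 = -0.525877
a = ȳ − b·x̄ = 6 − (-0.525877)·10.142857 = 11.333894

11.33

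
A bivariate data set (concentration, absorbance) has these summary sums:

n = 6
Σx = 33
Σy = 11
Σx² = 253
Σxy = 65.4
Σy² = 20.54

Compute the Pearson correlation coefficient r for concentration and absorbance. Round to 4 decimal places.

0.9484

Sxx = Σx² − (Σx)²/n = 253 − 181.5 = 71.5
Sxy = Σxy − (Σx)(Σy)/n = 65.4 − 60.5 = 4.9
Syy = Σy² − (Σy)²/n = 20.54 − 20.166667 = 0.373333
r = Sxy/√(Sxx·Syy) = 4.9/√(26.693333) = 4.9/5.166559 = 0.948407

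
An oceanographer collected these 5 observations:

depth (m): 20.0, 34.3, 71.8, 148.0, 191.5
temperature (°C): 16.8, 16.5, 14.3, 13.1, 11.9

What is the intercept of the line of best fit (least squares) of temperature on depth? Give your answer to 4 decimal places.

17.1254

n = 5, Σx = 465.6, Σy = 72.6, Σxy = 6146.34, Σx² = 65307.98
Sxx = Σx² − (Σx)²/n = 65307.98 − 43356.672 = 21951.308
Sxy = Σxy − (Σx)(Σy)/n = 6146.34 − 6760.512 = -614.172
b = Sxy/Sxx = -614.172/21951.308 = -0.027979
a = ȳ − b·x̄ = 14.52 − (-0.027979)·93.12 = 17.125389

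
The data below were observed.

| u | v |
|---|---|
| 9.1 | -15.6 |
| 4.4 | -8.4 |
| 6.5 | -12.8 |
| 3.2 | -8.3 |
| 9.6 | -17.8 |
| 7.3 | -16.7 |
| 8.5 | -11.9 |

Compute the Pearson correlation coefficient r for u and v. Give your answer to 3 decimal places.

n = 7, Σx = 48.6, Σy = -91.5, Σxy = -682.62, Σx² = 372.36, Σy² = 1283.99
Sxx = Σx² − (Σx)²/n = 372.36 − 337.422857 = 34.937143
Sxy = Σxy − (Σx)(Σy)/n = -682.62 − (-635.271429) = -47.348571
Syy = Σy² − (Σy)²/n = 1283.99 − 1196.035714 = 87.954286
r = Sxy/√(Sxx·Syy) = -47.348571/√(3072.871445) = -47.348571/55.433487 = -0.854151

-0.854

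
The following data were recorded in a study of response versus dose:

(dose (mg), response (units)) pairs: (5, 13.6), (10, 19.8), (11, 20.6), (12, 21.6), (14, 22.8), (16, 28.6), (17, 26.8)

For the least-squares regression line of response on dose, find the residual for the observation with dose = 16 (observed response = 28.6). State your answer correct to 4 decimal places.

2.0780

n = 7, Σx = 85, Σy = 153.8, Σxy = 1984.2, Σx² = 1131
Sxx = Σx² − (Σx)²/n = 1131 − 1032.142857 = 98.857143
Sxy = Σxy − (Σx)(Σy)/n = 1984.2 − 1867.571429 = 116.628571
b = Sxy/Sxx = 116.628571/98.857143 = 1.179769
a = ȳ − b·x̄ = 21.971429 − 1.179769·12.142857 = 7.645665
ŷ(16) = 7.645665 + 1.179769·16 = 26.521965
residual = y − ŷ = 28.6 − 26.521965 = 2.078035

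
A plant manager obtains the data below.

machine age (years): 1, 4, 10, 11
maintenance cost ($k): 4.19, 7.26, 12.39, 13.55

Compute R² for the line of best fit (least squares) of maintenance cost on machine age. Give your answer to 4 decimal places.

0.9985

n = 4, Σx = 26, Σy = 37.39, Σxy = 306.18, Σx² = 238, Σy² = 407.3783
Sxx = Σx² − (Σx)²/n = 238 − 169 = 69
Sxy = Σxy − (Σx)(Σy)/n = 306.18 − 243.035 = 63.145
Syy = Σy² − (Σy)²/n = 407.3783 − 349.503025 = 57.875275
R² = Sxy²/(Sxx·Syy) = (63.145)²/(69·57.875275) = 0.998472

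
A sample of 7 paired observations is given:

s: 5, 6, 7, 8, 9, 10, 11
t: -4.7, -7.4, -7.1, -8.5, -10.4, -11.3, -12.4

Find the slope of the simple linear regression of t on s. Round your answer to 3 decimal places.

n = 7, Σx = 56, Σy = -61.8, Σxy = -528.6, Σx² = 476
Sxx = Σx² − (Σx)²/n = 476 − 448 = 28
Sxy = Σxy − (Σx)(Σy)/n = -528.6 − (-494.4) = -34.2
b = Sxy/Sxx = -34.2/28 = -1.221429

-1.221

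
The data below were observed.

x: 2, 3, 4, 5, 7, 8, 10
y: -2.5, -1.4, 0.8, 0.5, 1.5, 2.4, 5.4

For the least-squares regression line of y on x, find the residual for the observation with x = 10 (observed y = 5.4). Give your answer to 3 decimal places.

n = 7, Σx = 39, Σy = 6.7, Σxy = 80.2, Σx² = 267
Sxx = Σx² − (Σx)²/n = 267 − 217.285714 = 49.714286
Sxy = Σxy − (Σx)(Σy)/n = 80.2 − 37.328571 = 42.871429
b = Sxy/Sxx = 42.871429/49.714286 = 0.862356
a = ȳ − b·x̄ = 0.957143 − 0.862356·5.571429 = -3.847414
ŷ(10) = -3.847414 + 0.862356·10 = 4.776149
residual = y − ŷ = 5.4 − 4.776149 = 0.623851

0.624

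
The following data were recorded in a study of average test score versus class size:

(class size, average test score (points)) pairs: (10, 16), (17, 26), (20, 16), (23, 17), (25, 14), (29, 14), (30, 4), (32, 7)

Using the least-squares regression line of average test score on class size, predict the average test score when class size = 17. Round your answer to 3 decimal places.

18.121

n = 8, Σx = 186, Σy = 114, Σxy = 2413, Σx² = 4708
Sxx = Σx² − (Σx)²/n = 4708 − 4324.5 = 383.5
Sxy = Σxy − (Σx)(Σy)/n = 2413 − 2650.5 = -237.5
b = Sxy/Sxx = -237.5/383.5 = -0.619296
a = ȳ − b·x̄ = 14.25 − (-0.619296)·23.25 = 28.648631
ŷ(17) = a + b·17 = 28.648631 + (-0.619296)·17 = 18.120600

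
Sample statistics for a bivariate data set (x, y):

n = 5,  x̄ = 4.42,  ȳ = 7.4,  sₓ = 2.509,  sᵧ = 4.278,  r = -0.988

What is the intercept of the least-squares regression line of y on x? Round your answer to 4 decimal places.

b = r · sᵧ/sₓ = -0.988 · 4.278/2.509 = -1.684601
a = ȳ − b·x̄ = 7.4 − (-1.684601)·4.42 = 14.845937

14.8459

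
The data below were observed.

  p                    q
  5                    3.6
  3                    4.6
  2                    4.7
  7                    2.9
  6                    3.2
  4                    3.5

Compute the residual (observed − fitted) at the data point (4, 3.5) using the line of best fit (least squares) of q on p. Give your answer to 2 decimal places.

n = 6, Σx = 27, Σy = 22.5, Σxy = 94.7, Σx² = 139
Sxx = Σx² − (Σx)²/n = 139 − 121.5 = 17.5
Sxy = Σxy − (Σx)(Σy)/n = 94.7 − 101.25 = -6.55
b = Sxy/Sxx = -6.55/17.5 = -0.374286
a = ȳ − b·x̄ = 3.75 − (-0.374286)·4.5 = 5.434286
ŷ(4) = 5.434286 + (-0.374286)·4 = 3.937143
residual = y − ŷ = 3.5 − 3.937143 = -0.437143

-0.44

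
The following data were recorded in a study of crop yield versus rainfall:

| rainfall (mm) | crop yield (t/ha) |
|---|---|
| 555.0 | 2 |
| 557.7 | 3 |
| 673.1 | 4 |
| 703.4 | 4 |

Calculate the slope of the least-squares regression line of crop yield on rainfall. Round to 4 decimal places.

0.0112

n = 4, Σx = 2489.2, Σy = 13, Σxy = 8289.1, Σx² = 1566889.46
Sxx = Σx² − (Σx)²/n = 1566889.46 − 1549029.16 = 17860.3
Sxy = Σxy − (Σx)(Σy)/n = 8289.1 − 8089.9 = 199.2
b = Sxy/Sxx = 199.2/17860.3 = 0.011153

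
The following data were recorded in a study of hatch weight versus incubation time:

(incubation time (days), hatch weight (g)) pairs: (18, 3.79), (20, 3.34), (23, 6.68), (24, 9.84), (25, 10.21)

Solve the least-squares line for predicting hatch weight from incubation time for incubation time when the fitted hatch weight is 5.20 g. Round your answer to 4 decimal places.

n = 5, Σx = 110, Σy = 33.86, Σxy = 780.07, Σx² = 2454
Sxx = Σx² − (Σx)²/n = 2454 − 2420 = 34
Sxy = Σxy − (Σx)(Σy)/n = 780.07 − 744.92 = 35.15
b = Sxy/Sxx = 35.15/34 = 1.033824
a = ȳ − b·x̄ = 6.772 − 1.033824·22 = -15.972118
Set a + b·x = 5.20: x = (5.20 − (-15.972118)) / 1.033824 = 20.479431

20.4794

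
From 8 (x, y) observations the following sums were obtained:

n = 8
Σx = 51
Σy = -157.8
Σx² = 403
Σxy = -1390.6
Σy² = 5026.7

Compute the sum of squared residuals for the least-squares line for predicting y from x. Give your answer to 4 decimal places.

14.4303

Sxx = Σx² − (Σx)²/n = 403 − 325.125 = 77.875
Sxy = Σxy − (Σx)(Σy)/n = -1390.6 − (-1005.975) = -384.625
Syy = Σy² − (Σy)²/n = 5026.7 − 3112.605 = 1914.095
b = Sxy/Sxx = -384.625/77.875 = -4.939005
SSE = Syy − b·Sxy = 1914.095 − (-4.939005)·(-384.625) = 14.430273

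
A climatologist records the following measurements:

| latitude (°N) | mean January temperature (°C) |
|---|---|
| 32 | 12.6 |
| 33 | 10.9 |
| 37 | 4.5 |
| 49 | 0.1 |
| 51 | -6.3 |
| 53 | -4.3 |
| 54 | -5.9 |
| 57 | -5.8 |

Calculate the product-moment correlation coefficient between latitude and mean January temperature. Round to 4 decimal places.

n = 8, Σx = 366, Σy = 5.8, Σxy = -264.1, Σx² = 17458, Σy² = 424.46
Sxx = Σx² − (Σx)²/n = 17458 − 16744.5 = 713.5
Sxy = Σxy − (Σx)(Σy)/n = -264.1 − 265.35 = -529.45
Syy = Σy² − (Σy)²/n = 424.46 − 4.205 = 420.255
r = Sxy/√(Sxx·Syy) = -529.45/√(299851.9425) = -529.45/547.587383 = -0.966878

-0.9669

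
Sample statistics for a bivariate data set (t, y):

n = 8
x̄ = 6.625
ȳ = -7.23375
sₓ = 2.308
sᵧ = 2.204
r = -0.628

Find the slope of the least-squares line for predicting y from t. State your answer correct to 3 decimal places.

b = r · sᵧ/sₓ = -0.628 · 2.204/2.308 = -0.599702

-0.600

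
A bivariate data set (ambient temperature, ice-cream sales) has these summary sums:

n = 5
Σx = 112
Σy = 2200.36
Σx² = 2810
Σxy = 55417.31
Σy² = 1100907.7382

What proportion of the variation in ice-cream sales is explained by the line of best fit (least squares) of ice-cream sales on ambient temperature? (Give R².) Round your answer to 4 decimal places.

Sxx = Σx² − (Σx)²/n = 2810 − 2508.8 = 301.2
Sxy = Σxy − (Σx)(Σy)/n = 55417.31 − 49288.064 = 6129.246
Syy = Σy² − (Σy)²/n = 1100907.7382 − 968316.82592 = 132590.91228
R² = Sxy²/(Sxx·Syy) = (6129.246)²/(301.2·132590.91228) = 0.940688

0.9407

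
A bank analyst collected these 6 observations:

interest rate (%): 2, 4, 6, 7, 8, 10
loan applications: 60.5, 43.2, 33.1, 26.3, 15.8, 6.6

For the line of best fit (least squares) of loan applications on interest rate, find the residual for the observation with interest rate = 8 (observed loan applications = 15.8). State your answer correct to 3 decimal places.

n = 6, Σx = 37, Σy = 185.5, Σxy = 868.9, Σx² = 269
Sxx = Σx² − (Σx)²/n = 269 − 228.166667 = 40.833333
Sxy = Σxy − (Σx)(Σy)/n = 868.9 − 1143.916667 = -275.016667
b = Sxy/Sxx = -275.016667/40.833333 = -6.735102
a = ȳ − b·x̄ = 30.916667 − (-6.735102)·6.166667 = 72.449796
ŷ(8) = 72.449796 + (-6.735102)·8 = 18.568980
residual = y − ŷ = 15.8 − 18.568980 = -2.768980

-2.769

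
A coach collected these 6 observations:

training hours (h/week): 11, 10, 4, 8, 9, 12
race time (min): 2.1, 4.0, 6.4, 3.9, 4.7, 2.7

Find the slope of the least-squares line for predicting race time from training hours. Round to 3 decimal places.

-0.490

n = 6, Σx = 54, Σy = 23.8, Σxy = 194.6, Σx² = 526
Sxx = Σx² − (Σx)²/n = 526 − 486 = 40
Sxy = Σxy − (Σx)(Σy)/n = 194.6 − 214.2 = -19.6
b = Sxy/Sxx = -19.6/40 = -0.49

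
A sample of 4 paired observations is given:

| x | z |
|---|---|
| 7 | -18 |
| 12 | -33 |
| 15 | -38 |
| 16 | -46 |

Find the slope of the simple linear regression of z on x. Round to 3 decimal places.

n = 4, Σx = 50, Σy = -135, Σxy = -1828, Σx² = 674
Sxx = Σx² − (Σx)²/n = 674 − 625 = 49
Sxy = Σxy − (Σx)(Σy)/n = -1828 − (-1687.5) = -140.5
b = Sxy/Sxx = -140.5/49 = -2.867347

-2.867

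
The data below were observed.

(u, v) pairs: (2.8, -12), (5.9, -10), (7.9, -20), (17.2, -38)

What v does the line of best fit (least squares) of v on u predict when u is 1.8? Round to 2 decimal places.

-6.84

n = 4, Σx = 33.8, Σy = -80, Σxy = -904.2, Σx² = 400.9
Sxx = Σx² − (Σx)²/n = 400.9 − 285.61 = 115.29
Sxy = Σxy − (Σx)(Σy)/n = -904.2 − (-676) = -228.2
b = Sxy/Sxx = -228.2/115.29 = -1.979356
a = ȳ − b·x̄ = -20 − (-1.979356)·8.45 = -3.274438
ŷ(1.8) = a + b·1.8 = -3.274438 + (-1.979356)·1.8 = -6.837280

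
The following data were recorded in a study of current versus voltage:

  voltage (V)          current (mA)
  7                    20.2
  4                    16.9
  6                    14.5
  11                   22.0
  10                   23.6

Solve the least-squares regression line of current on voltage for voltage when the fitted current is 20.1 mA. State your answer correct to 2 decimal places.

n = 5, Σx = 38, Σy = 97.2, Σxy = 774, Σx² = 322
Sxx = Σx² − (Σx)²/n = 322 − 288.8 = 33.2
Sxy = Σxy − (Σx)(Σy)/n = 774 − 738.72 = 35.28
b = Sxy/Sxx = 35.28/33.2 = 1.062651
a = ȳ − b·x̄ = 19.44 − 1.062651·7.6 = 11.363855
Set a + b·x = 20.1: x = (20.1 − 11.363855) / 1.062651 = 8.221088

8.22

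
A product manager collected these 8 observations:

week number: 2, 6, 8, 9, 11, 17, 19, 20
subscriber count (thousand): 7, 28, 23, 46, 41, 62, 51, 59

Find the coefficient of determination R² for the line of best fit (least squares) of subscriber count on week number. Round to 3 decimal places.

n = 8, Σx = 92, Σy = 317, Σxy = 4434, Σx² = 1356, Σy² = 15085
Sxx = Σx² − (Σx)²/n = 1356 − 1058 = 298
Sxy = Σxy − (Σx)(Σy)/n = 4434 − 3645.5 = 788.5
Syy = Σy² − (Σy)²/n = 15085 − 12561.125 = 2523.875
R² = Sxy²/(Sxx·Syy) = (788.5)²/(298·2523.875) = 0.826645

0.827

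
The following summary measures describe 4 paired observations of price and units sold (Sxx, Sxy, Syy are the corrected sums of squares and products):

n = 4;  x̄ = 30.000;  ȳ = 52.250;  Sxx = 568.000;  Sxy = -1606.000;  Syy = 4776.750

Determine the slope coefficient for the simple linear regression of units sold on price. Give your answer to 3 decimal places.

-2.827

b = Sxy/Sxx = -1606/568 = -2.827465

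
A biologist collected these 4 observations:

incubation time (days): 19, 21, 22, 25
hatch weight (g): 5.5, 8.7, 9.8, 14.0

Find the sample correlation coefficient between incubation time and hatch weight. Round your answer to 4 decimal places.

0.9988

n = 4, Σx = 87, Σy = 38, Σxy = 852.8, Σx² = 1911, Σy² = 397.98
Sxx = Σx² − (Σx)²/n = 1911 − 1892.25 = 18.75
Sxy = Σxy − (Σx)(Σy)/n = 852.8 − 826.5 = 26.3
Syy = Σy² − (Σy)²/n = 397.98 − 361 = 36.98
r = Sxy/√(Sxx·Syy) = 26.3/√(693.375) = 26.3/26.332015 = 0.998784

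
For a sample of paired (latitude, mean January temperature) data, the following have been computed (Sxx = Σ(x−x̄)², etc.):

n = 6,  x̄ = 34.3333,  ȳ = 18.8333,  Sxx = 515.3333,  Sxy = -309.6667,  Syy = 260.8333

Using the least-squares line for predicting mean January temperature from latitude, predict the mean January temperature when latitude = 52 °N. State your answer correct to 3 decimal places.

b = Sxy/Sxx = -309.6667/515.3333 = -0.600906
a = ȳ − b·x̄ = 18.8333 − (-0.600906)·34.3333 = 39.464375
ŷ(52) = a + b·52 = 39.464375 + (-0.600906)·52 = 8.217280

8.217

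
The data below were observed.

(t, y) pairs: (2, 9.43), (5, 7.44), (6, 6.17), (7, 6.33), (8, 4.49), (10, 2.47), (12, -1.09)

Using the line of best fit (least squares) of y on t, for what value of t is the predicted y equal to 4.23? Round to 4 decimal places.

7.9239

n = 7, Σx = 50, Σy = 35.24, Σxy = 184.93, Σx² = 422
Sxx = Σx² − (Σx)²/n = 422 − 357.142857 = 64.857143
Sxy = Σxy − (Σx)(Σy)/n = 184.93 − 251.714286 = -66.784286
b = Sxy/Sxx = -66.784286/64.857143 = -1.029714
a = ȳ − b·x̄ = 5.034286 − (-1.029714)·7.142857 = 12.389383
Set a + b·x = 4.23: x = (4.23 − 12.389383) / (-1.029714) = 7.923934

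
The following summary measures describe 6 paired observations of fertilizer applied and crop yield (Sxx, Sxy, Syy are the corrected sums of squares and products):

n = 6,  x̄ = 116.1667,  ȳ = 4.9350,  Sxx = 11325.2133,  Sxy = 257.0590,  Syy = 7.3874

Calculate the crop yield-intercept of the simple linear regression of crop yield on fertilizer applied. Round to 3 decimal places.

b = Sxy/Sxx = 257.059/11325.2133 = 0.022698
a = ȳ − b·x̄ = 4.935 − 0.022698·116.1667 = 2.298255

2.298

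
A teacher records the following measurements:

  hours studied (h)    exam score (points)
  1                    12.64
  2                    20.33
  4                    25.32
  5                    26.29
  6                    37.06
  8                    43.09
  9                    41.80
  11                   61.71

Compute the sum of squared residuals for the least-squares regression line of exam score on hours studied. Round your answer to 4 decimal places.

n = 8, Σx = 46, Σy = 268.24, Σxy = 1908.12, Σx² = 348, Σy² = 10690.9008
Sxx = Σx² − (Σx)²/n = 348 − 264.5 = 83.5
Sxy = Σxy − (Σx)(Σy)/n = 1908.12 − 1542.38 = 365.74
Syy = Σy² − (Σy)²/n = 10690.9008 − 8994.0872 = 1696.8136
b = Sxy/Sxx = 365.74/83.5 = 4.380120
SSE = Syy − b·Sxy = 1696.8136 − 4.380120·365.74 = 94.828599

94.8286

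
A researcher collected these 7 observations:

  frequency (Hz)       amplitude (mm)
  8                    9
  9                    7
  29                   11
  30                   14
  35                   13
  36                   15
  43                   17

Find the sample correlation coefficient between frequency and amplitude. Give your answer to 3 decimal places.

0.935

n = 7, Σx = 190, Σy = 86, Σxy = 2600, Σx² = 6256, Σy² = 1130
Sxx = Σx² − (Σx)²/n = 6256 − 5157.142857 = 1098.857143
Sxy = Σxy − (Σx)(Σy)/n = 2600 − 2334.285714 = 265.714286
Syy = Σy² − (Σy)²/n = 1130 − 1056.571429 = 73.428571
r = Sxy/√(Sxx·Syy) = 265.714286/√(80687.510204) = 265.714286/284.055470 = 0.935431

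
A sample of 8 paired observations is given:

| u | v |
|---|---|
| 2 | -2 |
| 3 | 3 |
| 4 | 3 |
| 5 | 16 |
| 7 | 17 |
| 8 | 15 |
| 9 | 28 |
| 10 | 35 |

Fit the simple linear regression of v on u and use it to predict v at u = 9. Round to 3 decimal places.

26.775

n = 8, Σx = 48, Σy = 115, Σxy = 938, Σx² = 348
Sxx = Σx² − (Σx)²/n = 348 − 288 = 60
Sxy = Σxy − (Σx)(Σy)/n = 938 − 690 = 248
b = Sxy/Sxx = 248/60 = 4.133333
a = ȳ − b·x̄ = 14.375 − 4.133333·6 = -10.425
ŷ(9) = a + b·9 = -10.425 + 4.133333·9 = 26.775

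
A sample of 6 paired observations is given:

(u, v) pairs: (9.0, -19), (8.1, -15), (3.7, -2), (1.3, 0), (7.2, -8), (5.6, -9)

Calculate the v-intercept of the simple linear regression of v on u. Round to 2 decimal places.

4.90

n = 6, Σx = 34.9, Σy = -53, Σxy = -407.9, Σx² = 245.19
Sxx = Σx² − (Σx)²/n = 245.19 − 203.001667 = 42.188333
Sxy = Σxy − (Σx)(Σy)/n = -407.9 − (-308.283333) = -99.616667
b = Sxy/Sxx = -99.616667/42.188333 = -2.361237
a = ȳ − b·x̄ = -8.833333 − (-2.361237)·5.816667 = 4.901197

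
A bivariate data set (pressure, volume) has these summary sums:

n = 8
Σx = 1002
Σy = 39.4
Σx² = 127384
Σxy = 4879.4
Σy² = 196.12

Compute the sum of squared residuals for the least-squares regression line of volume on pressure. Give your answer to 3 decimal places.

0.443

Sxx = Σx² − (Σx)²/n = 127384 − 125500.5 = 1883.5
Sxy = Σxy − (Σx)(Σy)/n = 4879.4 − 4934.85 = -55.45
Syy = Σy² − (Σy)²/n = 196.12 − 194.045 = 2.075
b = Sxy/Sxx = -55.45/1883.5 = -0.029440
SSE = Syy − b·Sxy = 2.075 − (-0.029440)·(-55.45) = 0.442559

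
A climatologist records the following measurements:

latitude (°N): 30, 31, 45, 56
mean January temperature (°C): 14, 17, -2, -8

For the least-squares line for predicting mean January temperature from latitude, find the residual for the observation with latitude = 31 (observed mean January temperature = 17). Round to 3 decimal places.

2.652

n = 4, Σx = 162, Σy = 21, Σxy = 409, Σx² = 7022
Sxx = Σx² − (Σx)²/n = 7022 − 6561 = 461
Sxy = Σxy − (Σx)(Σy)/n = 409 − 850.5 = -441.5
b = Sxy/Sxx = -441.5/461 = -0.957701
a = ȳ − b·x̄ = 5.25 − (-0.957701)·40.5 = 44.036876
ŷ(31) = 44.036876 + (-0.957701)·31 = 14.348156
residual = y − ŷ = 17 − 14.348156 = 2.651844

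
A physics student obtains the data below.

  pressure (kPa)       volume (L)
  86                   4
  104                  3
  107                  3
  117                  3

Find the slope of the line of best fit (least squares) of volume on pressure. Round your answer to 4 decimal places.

-0.0349

n = 4, Σx = 414, Σy = 13, Σxy = 1328, Σx² = 43350
Sxx = Σx² − (Σx)²/n = 43350 − 42849 = 501
Sxy = Σxy − (Σx)(Σy)/n = 1328 − 1345.5 = -17.5
b = Sxy/Sxx = -17.5/501 = -0.034930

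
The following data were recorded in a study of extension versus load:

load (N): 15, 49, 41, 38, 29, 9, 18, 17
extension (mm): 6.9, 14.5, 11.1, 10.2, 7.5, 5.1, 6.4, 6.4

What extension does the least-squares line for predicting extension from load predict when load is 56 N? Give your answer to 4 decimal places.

n = 8, Σx = 216, Σy = 68.1, Σxy = 2144.1, Σx² = 7286
Sxx = Σx² − (Σx)²/n = 7286 − 5832 = 1454
Sxy = Σxy − (Σx)(Σy)/n = 2144.1 − 1838.7 = 305.4
b = Sxy/Sxx = 305.4/1454 = 0.210041
a = ȳ − b·x̄ = 8.5125 − 0.210041·27 = 2.841386
ŷ(56) = a + b·56 = 2.841386 + 0.210041·56 = 14.603697

14.6037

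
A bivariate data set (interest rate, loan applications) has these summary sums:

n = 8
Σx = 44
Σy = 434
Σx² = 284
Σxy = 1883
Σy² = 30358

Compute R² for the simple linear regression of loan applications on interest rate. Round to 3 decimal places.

0.888

Sxx = Σx² − (Σx)²/n = 284 − 242 = 42
Sxy = Σxy − (Σx)(Σy)/n = 1883 − 2387 = -504
Syy = Σy² − (Σy)²/n = 30358 − 23544.5 = 6813.5
R² = Sxy²/(Sxx·Syy) = (-504)²/(42·6813.5) = 0.887650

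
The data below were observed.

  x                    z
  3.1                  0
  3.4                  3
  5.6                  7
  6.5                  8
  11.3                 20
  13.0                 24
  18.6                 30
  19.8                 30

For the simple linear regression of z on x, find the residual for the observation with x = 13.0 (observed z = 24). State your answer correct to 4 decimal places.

3.5891

n = 8, Σx = 81.3, Σy = 122, Σxy = 1791.4, Σx² = 1129.47
Sxx = Σx² − (Σx)²/n = 1129.47 − 826.21125 = 303.25875
Sxy = Σxy − (Σx)(Σy)/n = 1791.4 − 1239.825 = 551.575
b = Sxy/Sxx = 551.575/303.25875 = 1.818826
a = ȳ − b·x̄ = 15.25 − 1.818826·10.1625 = -3.233823
ŷ(13.0) = -3.233823 + 1.818826·13 = 20.410920
residual = y − ŷ = 24 − 20.410920 = 3.589080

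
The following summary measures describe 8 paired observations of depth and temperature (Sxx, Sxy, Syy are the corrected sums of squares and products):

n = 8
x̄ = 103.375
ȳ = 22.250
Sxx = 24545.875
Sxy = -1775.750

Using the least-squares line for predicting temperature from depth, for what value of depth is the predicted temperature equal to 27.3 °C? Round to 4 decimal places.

33.5698

b = Sxy/Sxx = -1775.75/24545.875 = -0.072344
a = ȳ − b·x̄ = 22.25 − (-0.072344)·103.375 = 29.728575
Set a + b·x = 27.3: x = (27.3 − 29.728575) / (-0.072344) = 33.569752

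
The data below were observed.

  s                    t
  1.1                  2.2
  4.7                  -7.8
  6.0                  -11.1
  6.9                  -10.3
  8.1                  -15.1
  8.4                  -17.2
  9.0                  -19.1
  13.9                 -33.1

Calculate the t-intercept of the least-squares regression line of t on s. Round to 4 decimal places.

5.9384

n = 8, Σx = 58.1, Σy = -111.5, Σxy = -1070.69, Σx² = 517.29
Sxx = Σx² − (Σx)²/n = 517.29 − 421.95125 = 95.33875
Sxy = Σxy − (Σx)(Σy)/n = -1070.69 − (-809.76875) = -260.92125
b = Sxy/Sxx = -260.92125/95.33875 = -2.736781
a = ȳ − b·x̄ = -13.9375 − (-2.736781)·7.2625 = 5.938370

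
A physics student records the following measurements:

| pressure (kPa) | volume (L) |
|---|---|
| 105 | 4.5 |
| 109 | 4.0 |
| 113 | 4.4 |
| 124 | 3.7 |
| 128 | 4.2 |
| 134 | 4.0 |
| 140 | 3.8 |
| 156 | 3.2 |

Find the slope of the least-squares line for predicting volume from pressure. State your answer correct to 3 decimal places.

-0.020

n = 8, Σx = 1009, Σy = 31.8, Σxy = 3969.3, Σx² = 129327
Sxx = Σx² − (Σx)²/n = 129327 − 127260.125 = 2066.875
Sxy = Σxy − (Σx)(Σy)/n = 3969.3 − 4010.775 = -41.475
b = Sxy/Sxx = -41.475/2066.875 = -0.020067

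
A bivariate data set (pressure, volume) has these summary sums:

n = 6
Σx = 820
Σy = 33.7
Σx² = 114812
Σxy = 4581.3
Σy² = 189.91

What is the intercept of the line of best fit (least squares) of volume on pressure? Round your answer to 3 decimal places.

Sxx = Σx² − (Σx)²/n = 114812 − 112066.666667 = 2745.333333
Sxy = Σxy − (Σx)(Σy)/n = 4581.3 − 4605.666667 = -24.366667
b = Sxy/Sxx = -24.366667/2745.333333 = -0.008876
a = ȳ − b·x̄ = 5.616667 − (-0.008876)·136.666667 = 6.829675

6.830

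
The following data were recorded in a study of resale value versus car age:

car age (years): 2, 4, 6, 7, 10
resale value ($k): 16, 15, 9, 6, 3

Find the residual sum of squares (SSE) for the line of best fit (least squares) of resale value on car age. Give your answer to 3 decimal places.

n = 5, Σx = 29, Σy = 49, Σxy = 218, Σx² = 205, Σy² = 607
Sxx = Σx² − (Σx)²/n = 205 − 168.2 = 36.8
Sxy = Σxy − (Σx)(Σy)/n = 218 − 284.2 = -66.2
Syy = Σy² − (Σy)²/n = 607 − 480.2 = 126.8
b = Sxy/Sxx = -66.2/36.8 = -1.798913
SSE = Syy − b·Sxy = 126.8 − (-1.798913)·(-66.2) = 7.711957

7.712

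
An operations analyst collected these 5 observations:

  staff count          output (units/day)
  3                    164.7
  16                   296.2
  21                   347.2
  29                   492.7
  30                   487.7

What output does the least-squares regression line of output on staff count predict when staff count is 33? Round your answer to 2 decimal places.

n = 5, Σx = 99, Σy = 1788.5, Σxy = 41443.8, Σx² = 2447
Sxx = Σx² − (Σx)²/n = 2447 − 1960.2 = 486.8
Sxy = Σxy − (Σx)(Σy)/n = 41443.8 − 35412.3 = 6031.5
b = Sxy/Sxx = 6031.5/486.8 = 12.390099
a = ȳ − b·x̄ = 357.7 − 12.390099·19.8 = 112.376048
ŷ(33) = a + b·33 = 112.376048 + 12.390099·33 = 521.249302

521.25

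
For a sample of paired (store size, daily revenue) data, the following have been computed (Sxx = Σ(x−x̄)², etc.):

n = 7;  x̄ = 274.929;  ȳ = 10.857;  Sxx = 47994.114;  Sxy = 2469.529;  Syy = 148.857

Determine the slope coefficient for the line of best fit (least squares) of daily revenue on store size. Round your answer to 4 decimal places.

0.0515

b = Sxy/Sxx = 2469.529/47994.114 = 0.051455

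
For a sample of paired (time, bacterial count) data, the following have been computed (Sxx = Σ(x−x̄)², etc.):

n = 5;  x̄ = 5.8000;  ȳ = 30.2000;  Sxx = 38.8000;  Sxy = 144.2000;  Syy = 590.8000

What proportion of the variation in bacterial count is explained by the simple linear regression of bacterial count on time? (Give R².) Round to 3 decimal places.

R² = Sxy²/(Sxx·Syy) = (144.2)²/(38.8·590.8) = 0.907107

0.907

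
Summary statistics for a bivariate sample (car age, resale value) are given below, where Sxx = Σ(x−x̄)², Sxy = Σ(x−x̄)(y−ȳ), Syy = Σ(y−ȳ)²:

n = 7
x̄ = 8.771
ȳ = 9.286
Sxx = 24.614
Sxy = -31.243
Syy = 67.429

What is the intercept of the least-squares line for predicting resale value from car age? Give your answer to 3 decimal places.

b = Sxy/Sxx = -31.243/24.614 = -1.269318
a = ȳ − b·x̄ = 9.286 − (-1.269318)·8.771 = 20.419191

20.419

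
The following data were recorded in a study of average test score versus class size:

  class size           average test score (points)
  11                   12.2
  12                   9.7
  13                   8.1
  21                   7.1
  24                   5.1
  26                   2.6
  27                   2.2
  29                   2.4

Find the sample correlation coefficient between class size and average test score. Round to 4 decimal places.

n = 8, Σx = 163, Σy = 49.4, Σxy = 824, Σx² = 3697, Σy² = 402.32
Sxx = Σx² − (Σx)²/n = 3697 − 3321.125 = 375.875
Sxy = Σxy − (Σx)(Σy)/n = 824 − 1006.525 = -182.525
Syy = Σy² − (Σy)²/n = 402.32 − 305.045 = 97.275
r = Sxy/√(Sxx·Syy) = -182.525/√(36563.240625) = -182.525/191.215168 = -0.954553

-0.9546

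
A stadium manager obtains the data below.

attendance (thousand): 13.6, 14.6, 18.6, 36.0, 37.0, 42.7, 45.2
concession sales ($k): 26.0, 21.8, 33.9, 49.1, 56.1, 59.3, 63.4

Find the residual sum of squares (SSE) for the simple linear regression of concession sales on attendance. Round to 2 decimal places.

45.77

n = 7, Σx = 207.7, Σy = 309.6, Σxy = 10543.51, Σx² = 7275.41, Σy² = 15394.52
Sxx = Σx² − (Σx)²/n = 7275.41 − 6162.755714 = 1112.654286
Sxy = Σxy − (Σx)(Σy)/n = 10543.51 − 9186.274286 = 1357.235714
Syy = Σy² − (Σy)²/n = 15394.52 − 13693.165714 = 1701.354286
b = Sxy/Sxx = 1357.235714/1112.654286 = 1.219818
SSE = Syy − b·Sxy = 1701.354286 − 1.219818·1357.235714 = 45.773745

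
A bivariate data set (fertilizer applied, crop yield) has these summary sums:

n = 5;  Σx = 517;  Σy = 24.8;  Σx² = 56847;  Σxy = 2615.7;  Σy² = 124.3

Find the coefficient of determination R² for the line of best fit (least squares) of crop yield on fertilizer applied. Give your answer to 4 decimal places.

Sxx = Σx² − (Σx)²/n = 56847 − 53457.8 = 3389.2
Sxy = Σxy − (Σx)(Σy)/n = 2615.7 − 2564.32 = 51.38
Syy = Σy² − (Σy)²/n = 124.3 − 123.008 = 1.292
R² = Sxy²/(Sxx·Syy) = (51.38)²/(3389.2·1.292) = 0.602877

0.6029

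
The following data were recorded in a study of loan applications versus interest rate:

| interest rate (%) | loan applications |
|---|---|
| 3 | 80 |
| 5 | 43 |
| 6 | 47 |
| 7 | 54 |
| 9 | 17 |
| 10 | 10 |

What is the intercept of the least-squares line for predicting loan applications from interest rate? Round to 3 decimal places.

102.900

n = 6, Σx = 40, Σy = 251, Σxy = 1368, Σx² = 300
Sxx = Σx² − (Σx)²/n = 300 − 266.666667 = 33.333333
Sxy = Σxy − (Σx)(Σy)/n = 1368 − 1673.333333 = -305.333333
b = Sxy/Sxx = -305.333333/33.333333 = -9.16
a = ȳ − b·x̄ = 41.833333 − (-9.16)·6.666667 = 102.9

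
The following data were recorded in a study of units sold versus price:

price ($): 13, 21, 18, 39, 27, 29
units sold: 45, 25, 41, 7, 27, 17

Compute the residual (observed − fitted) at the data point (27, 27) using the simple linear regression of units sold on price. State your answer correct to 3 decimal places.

n = 6, Σx = 147, Σy = 162, Σxy = 3343, Σx² = 4025
Sxx = Σx² − (Σx)²/n = 4025 − 3601.5 = 423.5
Sxy = Σxy − (Σx)(Σy)/n = 3343 − 3969 = -626
b = Sxy/Sxx = -626/423.5 = -1.478158
a = ȳ − b·x̄ = 27 − (-1.478158)·24.5 = 63.214876
ŷ(27) = 63.214876 + (-1.478158)·27 = 23.304604
residual = y − ŷ = 27 − 23.304604 = 3.695396

3.695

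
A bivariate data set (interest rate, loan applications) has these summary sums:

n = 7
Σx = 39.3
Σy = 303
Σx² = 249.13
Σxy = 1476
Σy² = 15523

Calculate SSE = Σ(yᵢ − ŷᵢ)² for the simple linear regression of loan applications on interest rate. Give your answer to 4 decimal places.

628.3687

Sxx = Σx² − (Σx)²/n = 249.13 − 220.641429 = 28.488571
Sxy = Σxy − (Σx)(Σy)/n = 1476 − 1701.128571 = -225.128571
Syy = Σy² − (Σy)²/n = 15523 − 13115.571429 = 2407.428571
b = Sxy/Sxx = -225.128571/28.488571 = -7.902417
SSE = Syy − b·Sxy = 2407.428571 − (-7.902417)·(-225.128571) = 628.368719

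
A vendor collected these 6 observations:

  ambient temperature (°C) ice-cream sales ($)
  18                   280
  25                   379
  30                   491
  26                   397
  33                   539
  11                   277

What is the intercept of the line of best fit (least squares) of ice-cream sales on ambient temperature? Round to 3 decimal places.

n = 6, Σx = 143, Σy = 2363, Σxy = 60401, Σx² = 3735
Sxx = Σx² − (Σx)²/n = 3735 − 3408.166667 = 326.833333
Sxy = Σxy − (Σx)(Σy)/n = 60401 − 56318.166667 = 4082.833333
b = Sxy/Sxx = 4082.833333/326.833333 = 12.492096
a = ȳ − b·x̄ = 393.833333 − 12.492096·23.833333 = 96.105048

96.105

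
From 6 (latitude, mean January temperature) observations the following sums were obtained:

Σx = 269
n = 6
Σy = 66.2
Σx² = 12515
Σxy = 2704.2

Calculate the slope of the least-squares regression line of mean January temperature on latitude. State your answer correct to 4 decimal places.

-0.5799

Sxx = Σx² − (Σx)²/n = 12515 − 12060.166667 = 454.833333
Sxy = Σxy − (Σx)(Σy)/n = 2704.2 − 2967.966667 = -263.766667
b = Sxy/Sxx = -263.766667/454.833333 = -0.579919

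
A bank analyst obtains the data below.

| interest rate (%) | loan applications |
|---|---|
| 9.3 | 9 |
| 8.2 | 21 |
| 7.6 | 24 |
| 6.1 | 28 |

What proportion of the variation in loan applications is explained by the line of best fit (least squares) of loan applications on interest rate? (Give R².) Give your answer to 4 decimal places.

n = 4, Σx = 31.2, Σy = 82, Σxy = 609.1, Σx² = 248.7, Σy² = 1882
Sxx = Σx² − (Σx)²/n = 248.7 − 243.36 = 5.34
Sxy = Σxy − (Σx)(Σy)/n = 609.1 − 639.6 = -30.5
Syy = Σy² − (Σy)²/n = 1882 − 1681 = 201
R² = Sxy²/(Sxx·Syy) = (-30.5)²/(5.34·201) = 0.866687

0.8667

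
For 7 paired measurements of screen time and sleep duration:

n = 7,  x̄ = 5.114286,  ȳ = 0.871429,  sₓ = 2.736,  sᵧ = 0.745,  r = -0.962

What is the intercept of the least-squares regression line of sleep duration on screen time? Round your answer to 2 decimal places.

b = r · sᵧ/sₓ = -0.962 · 0.745/2.736 = -0.261948
a = ȳ − b·x̄ = 0.871429 − (-0.261948)·5.114286 = 2.211106

2.21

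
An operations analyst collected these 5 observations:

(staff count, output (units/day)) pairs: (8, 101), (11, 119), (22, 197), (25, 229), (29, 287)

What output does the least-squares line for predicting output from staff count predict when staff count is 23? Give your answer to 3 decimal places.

n = 5, Σx = 95, Σy = 933, Σxy = 20499, Σx² = 2135
Sxx = Σx² − (Σx)²/n = 2135 − 1805 = 330
Sxy = Σxy − (Σx)(Σy)/n = 20499 − 17727 = 2772
b = Sxy/Sxx = 2772/330 = 8.4
a = ȳ − b·x̄ = 186.6 − 8.4·19 = 27
ŷ(23) = a + b·23 = 27 + 8.4·23 = 220.2

220.200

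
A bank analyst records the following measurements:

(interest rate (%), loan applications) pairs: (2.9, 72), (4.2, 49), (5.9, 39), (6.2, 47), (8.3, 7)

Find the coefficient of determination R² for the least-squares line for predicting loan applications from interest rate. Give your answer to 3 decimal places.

n = 5, Σx = 27.5, Σy = 214, Σxy = 994.2, Σx² = 168.19, Σy² = 11364
Sxx = Σx² − (Σx)²/n = 168.19 − 151.25 = 16.94
Sxy = Σxy − (Σx)(Σy)/n = 994.2 − 1177 = -182.8
Syy = Σy² − (Σy)²/n = 11364 − 9159.2 = 2204.8
R² = Sxy²/(Sxx·Syy) = (-182.8)²/(16.94·2204.8) = 0.894684

0.895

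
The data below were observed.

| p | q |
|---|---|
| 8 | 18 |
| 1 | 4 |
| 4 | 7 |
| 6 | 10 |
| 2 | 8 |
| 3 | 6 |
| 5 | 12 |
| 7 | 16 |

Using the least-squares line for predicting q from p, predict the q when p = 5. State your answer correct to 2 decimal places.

11.05

n = 8, Σx = 36, Σy = 81, Σxy = 442, Σx² = 204
Sxx = Σx² − (Σx)²/n = 204 − 162 = 42
Sxy = Σxy − (Σx)(Σy)/n = 442 − 364.5 = 77.5
b = Sxy/Sxx = 77.5/42 = 1.845238
a = ȳ − b·x̄ = 10.125 − 1.845238·4.5 = 1.821429
ŷ(5) = a + b·5 = 1.821429 + 1.845238·5 = 11.047619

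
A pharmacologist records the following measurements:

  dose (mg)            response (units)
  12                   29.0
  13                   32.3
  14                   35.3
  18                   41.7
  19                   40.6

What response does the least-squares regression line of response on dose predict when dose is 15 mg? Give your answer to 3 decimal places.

35.446

n = 5, Σx = 76, Σy = 178.9, Σxy = 2784.1, Σx² = 1194
Sxx = Σx² − (Σx)²/n = 1194 − 1155.2 = 38.8
Sxy = Σxy − (Σx)(Σy)/n = 2784.1 − 2719.28 = 64.82
b = Sxy/Sxx = 64.82/38.8 = 1.670619
a = ȳ − b·x̄ = 35.78 − 1.670619·15.2 = 10.386598
ŷ(15) = a + b·15 = 10.386598 + 1.670619·15 = 35.445876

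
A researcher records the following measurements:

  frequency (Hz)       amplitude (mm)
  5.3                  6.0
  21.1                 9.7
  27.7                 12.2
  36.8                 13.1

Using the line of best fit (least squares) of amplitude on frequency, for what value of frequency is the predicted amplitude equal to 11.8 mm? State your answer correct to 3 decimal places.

n = 4, Σx = 90.9, Σy = 41, Σxy = 1056.49, Σx² = 2594.83
Sxx = Σx² − (Σx)²/n = 2594.83 − 2065.7025 = 529.1275
Sxy = Σxy − (Σx)(Σy)/n = 1056.49 − 931.725 = 124.765
b = Sxy/Sxx = 124.765/529.1275 = 0.235794
a = ȳ − b·x̄ = 10.25 − 0.235794·22.725 = 4.891585
Set a + b·x = 11.8: x = (11.8 − 4.891585) / 0.235794 = 29.298539

29.299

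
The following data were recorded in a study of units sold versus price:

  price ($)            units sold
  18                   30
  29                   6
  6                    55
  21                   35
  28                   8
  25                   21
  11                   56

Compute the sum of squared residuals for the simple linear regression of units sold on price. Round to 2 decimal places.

181.50

n = 7, Σx = 138, Σy = 211, Σxy = 3144, Σx² = 3172, Σy² = 8827
Sxx = Σx² − (Σx)²/n = 3172 − 2720.571429 = 451.428571
Sxy = Σxy − (Σx)(Σy)/n = 3144 − 4159.714286 = -1015.714286
Syy = Σy² − (Σy)²/n = 8827 − 6360.142857 = 2466.857143
b = Sxy/Sxx = -1015.714286/451.428571 = -2.25
SSE = Syy − b·Sxy = 2466.857143 − (-2.25)·(-1015.714286) = 181.5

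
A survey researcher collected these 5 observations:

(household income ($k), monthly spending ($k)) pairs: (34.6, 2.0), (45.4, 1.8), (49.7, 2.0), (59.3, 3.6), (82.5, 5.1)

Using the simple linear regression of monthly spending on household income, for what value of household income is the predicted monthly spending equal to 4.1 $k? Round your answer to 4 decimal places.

70.4568

n = 5, Σx = 271.5, Σy = 14.5, Σxy = 884.55, Σx² = 16051.15
Sxx = Σx² − (Σx)²/n = 16051.15 − 14742.45 = 1308.7
Sxy = Σxy − (Σx)(Σy)/n = 884.55 − 787.35 = 97.2
b = Sxy/Sxx = 97.2/1308.7 = 0.074272
a = ȳ − b·x̄ = 2.9 − 0.074272·54.3 = -1.132979
Set a + b·x = 4.1: x = (4.1 − (-1.132979)) / 0.074272 = 70.456790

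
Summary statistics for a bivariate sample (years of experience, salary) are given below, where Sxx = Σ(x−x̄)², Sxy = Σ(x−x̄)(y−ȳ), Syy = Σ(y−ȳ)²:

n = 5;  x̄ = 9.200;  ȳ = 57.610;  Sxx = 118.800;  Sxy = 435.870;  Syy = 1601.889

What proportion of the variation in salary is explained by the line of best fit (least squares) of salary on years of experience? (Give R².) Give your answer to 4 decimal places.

0.9983

R² = Sxy²/(Sxx·Syy) = (435.87)²/(118.8·1601.889) = 0.998309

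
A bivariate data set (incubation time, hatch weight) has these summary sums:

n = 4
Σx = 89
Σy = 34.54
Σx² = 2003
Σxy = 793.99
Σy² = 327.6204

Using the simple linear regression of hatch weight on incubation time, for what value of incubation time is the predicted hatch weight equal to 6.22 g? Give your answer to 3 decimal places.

20.093

Sxx = Σx² − (Σx)²/n = 2003 − 1980.25 = 22.75
Sxy = Σxy − (Σx)(Σy)/n = 793.99 − 768.515 = 25.475
b = Sxy/Sxx = 25.475/22.75 = 1.119780
a = ȳ − b·x̄ = 8.635 − 1.119780·22.25 = -16.280110
Set a + b·x = 6.22: x = (6.22 − (-16.280110)) / 1.119780 = 20.093327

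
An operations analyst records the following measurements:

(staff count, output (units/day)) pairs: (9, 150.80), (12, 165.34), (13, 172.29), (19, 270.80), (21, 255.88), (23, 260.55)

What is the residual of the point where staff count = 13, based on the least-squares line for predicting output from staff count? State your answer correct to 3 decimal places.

n = 6, Σx = 97, Σy = 1275.66, Σxy = 22092.38, Σx² = 1725
Sxx = Σx² − (Σx)²/n = 1725 − 1568.166667 = 156.833333
Sxy = Σxy − (Σx)(Σy)/n = 22092.38 − 20623.17 = 1469.21
b = Sxy/Sxx = 1469.21/156.833333 = 9.367970
a = ȳ − b·x̄ = 212.61 − 9.367970·16.166667 = 61.161148
ŷ(13) = 61.161148 + 9.367970·13 = 182.944761
residual = y − ŷ = 172.29 − 182.944761 = -10.654761

-10.655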